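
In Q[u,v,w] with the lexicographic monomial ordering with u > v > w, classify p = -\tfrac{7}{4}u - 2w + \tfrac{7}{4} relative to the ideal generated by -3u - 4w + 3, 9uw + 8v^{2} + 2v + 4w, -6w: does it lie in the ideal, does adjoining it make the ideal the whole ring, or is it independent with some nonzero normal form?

First compute the reduced Gröbner basis of I by Buchberger's algorithm.
f_1 = -3u - 4w + 3, LT = u.
f_2 = 9uw + 8v^{2} + 2v + 4w, LT = uw.
f_3 = -6w, LT = w.

S(f_1,f_2): lcm = uw. S = -\tfrac{8}{9}v^{2} - \tfrac{2}{9}v + \tfrac{4}{3}w^{2} - \tfrac{13}{9}w.
  leading term v^{2}: no divisor's leading term divides it; move -\tfrac{8}{9}v^{2} to the remainder.
  leading term v: no divisor's leading term divides it; move -\tfrac{2}{9}v to the remainder.
  leading term w^{2}: subtract (-\tfrac{2}{9}w)·f_3 from \tfrac{4}{3}w^{2} - \tfrac{13}{9}w → -\tfrac{13}{9}w
  leading term w: subtract (\tfrac{13}{54})·f_3 from -\tfrac{13}{9}w → 0
  remainder -\tfrac{8}{9}v^{2} - \tfrac{2}{9}v ≠ 0; add h_4 = -\tfrac{8}{9}v^{2} - \tfrac{2}{9}v to the basis.

S(f_1,f_3): leading monomials are coprime, so the S-polynomial reduces to 0 (Buchberger's first criterion).
S(f_2,f_3): lcm = uw. S = \tfrac{8}{9}v^{2} + \tfrac{2}{9}v + \tfrac{4}{9}w.
  leading term v^{2}: subtract (-1)·h_4 from \tfrac{8}{9}v^{2} + \tfrac{2}{9}v + \tfrac{4}{9}w → \tfrac{4}{9}w
  leading term w: subtract (-\tfrac{2}{27})·f_3 from \tfrac{4}{9}w → 0
  remainder 0.

S(f_1,h_4): leading monomials are coprime, so the S-polynomial reduces to 0 (Buchberger's first criterion).
S(f_2,h_4): leading monomials are coprime, so the S-polynomial reduces to 0 (Buchberger's first criterion).
S(f_3,h_4): leading monomials are coprime, so the S-polynomial reduces to 0 (Buchberger's first criterion).
Every S-polynomial of the final basis reduces to 0, so we have a Gröbner basis.
Inter-reduce: drop elements whose leading term is divisible by another's, tail-reduce, and make monic.
Reduced Gröbner basis: {u - 1, v^{2} + \tfrac{1}{4}v, w}.
Label its elements g_1 = u - 1, g_2 = v^{2} + \tfrac{1}{4}v, g_3 = w.

Reduce p = -\tfrac{7}{4}u - 2w + \tfrac{7}{4} modulo G:
  leading term u: subtract (-\tfrac{7}{4})·g_1 from -\tfrac{7}{4}u - 2w + \tfrac{7}{4} → -2w
  leading term w: subtract (-2)·g_3 from -2w → 0
  normal form = 0.
Since the normal form is 0, p ∈ I.

-\tfrac{7}{4}u - 2w + \tfrac{7}{4} lies in I (it reduces to 0).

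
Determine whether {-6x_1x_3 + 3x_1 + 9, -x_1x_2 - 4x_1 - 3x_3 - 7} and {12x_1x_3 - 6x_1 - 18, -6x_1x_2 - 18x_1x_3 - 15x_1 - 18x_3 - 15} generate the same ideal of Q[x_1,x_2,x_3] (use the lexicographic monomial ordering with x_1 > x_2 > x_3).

For a fixed monomial order, each ideal has a unique reduced Gröbner basis; comparing bases decides equality.
Buchberger on the first generating set:
f_1 = -6x_1x_3 + 3x_1 + 9, LT = x_1x_3.
f_2 = -x_1x_2 - 4x_1 - 3x_3 - 7, LT = x_1x_2.

S(f_1,f_2): lcm = x_1x_2x_3. S = -1/2x_1x_2 - 4x_1x_3 - 3/2x_2 - 3x_3^2 - 7x_3.
  reduce S modulo (f_1, f_2):
  remainder -3/2x_2 - 3x_3^2 - 11/2x_3 - 5/2 ≠ 0; add g_3 = -3/2x_2 - 3x_3^2 - 11/2x_3 - 5/2 to the basis.

The other S-polynomials (S(f_1,g_3), S(f_2,g_3)) all reduce to 0 modulo the current basis, so we have a Gröbner basis.
Inter-reduce: drop elements whose leading term is divisible by another's, tail-reduce, and make monic.
Reduced Gröbner basis: {x_1x_3 - 1/2x_1 - 3/2, x_2 + 2x_3^2 + 11/3x_3 + 5/3}.

Buchberger on the second generating set:
h_1 = 12x_1x_3 - 6x_1 - 18, LT = x_1x_3.
h_2 = -6x_1x_2 - 18x_1x_3 - 15x_1 - 18x_3 - 15, LT = x_1x_2.

S(h_1,h_2): lcm = x_1x_2x_3. S = -1/2x_1x_2 - 3x_1x_3^2 - 5/2x_1x_3 - 3/2x_2 - 3x_3^2 - 5/2x_3.
  reduce S modulo (h_1, h_2):
  remainder -3/2x_2 - 3x_3^2 - 11/2x_3 - 5/2 ≠ 0; add k_3 = -3/2x_2 - 3x_3^2 - 11/2x_3 - 5/2 to the basis.

The other S-polynomials (S(h_1,k_3), S(h_2,k_3)) all reduce to 0 modulo the current basis, so we have a Gröbner basis.
Inter-reduce: drop elements whose leading term is divisible by another's, tail-reduce, and make monic.
Reduced Gröbner basis: {x_1x_3 - 1/2x_1 - 3/2, x_2 + 2x_3^2 + 11/3x_3 + 5/3}.

The two bases agree; hence the ideals are identical.

Yes, the ideals are equal.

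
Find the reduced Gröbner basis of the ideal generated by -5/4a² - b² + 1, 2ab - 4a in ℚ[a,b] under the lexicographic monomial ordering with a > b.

f_1 = -5/4a² - b² + 1, LT = a².
f_2 = 2ab - 4a, LT = ab.

S(f_1,f_2): lcm = a²b. S = 2a² + ⅘b³ - ⅘b.
  leading term a²: subtract (-8/5)·f_1 from 2a² + ⅘b³ - ⅘b → ⅘b³ - 8/5b² - ⅘b + 8/5
  leading term b³: no divisor's leading term divides it; move ⅘b³ to the remainder.
  leading term b²: no divisor's leading term divides it; move -8/5b² to the remainder.
  leading term b: no divisor's leading term divides it; move -⅘b to the remainder.
  leading term 1: no divisor's leading term divides it; move 8/5 to the remainder.
  remainder ⅘b³ - 8/5b² - ⅘b + 8/5 ≠ 0; add g_3 = ⅘b³ - 8/5b² - ⅘b + 8/5 to the basis.

The other S-polynomials (S(f_1,g_3), S(f_2,g_3)) all reduce to 0 modulo the current basis, so we have a Gröbner basis.

G = {a² + ⅘b² - ⅘, ab - 2a, b³ - 2b² - b + 2}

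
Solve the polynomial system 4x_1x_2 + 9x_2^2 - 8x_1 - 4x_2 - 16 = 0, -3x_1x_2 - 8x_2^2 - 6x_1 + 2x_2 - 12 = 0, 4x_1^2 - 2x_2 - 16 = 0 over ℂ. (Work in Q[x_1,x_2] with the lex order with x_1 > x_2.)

{(-2, 0)}

Compute a lex Gröbner basis by Buchberger's algorithm.
f_1 = 4x_1x_2 - 8x_1 + 9x_2^2 - 4x_2 - 16, LT = x_1x_2.
f_2 = -3x_1x_2 - 6x_1 - 8x_2^2 + 2x_2 - 12, LT = x_1x_2.
f_3 = 4x_1^2 - 2x_2 - 16, LT = x_1^2.

S(f_1,f_2): lcm = x_1x_2. S = -4x_1 - 5/12x_2^2 - 1/3x_2 - 8.
  reduce S modulo (f_1, f_2, f_3):
  remainder -4x_1 - 5/12x_2^2 - 1/3x_2 - 8 ≠ 0; add h_4 = -4x_1 - 5/12x_2^2 - 1/3x_2 - 8 to the basis.

S(f_1,f_3): lcm = x_1^2x_2. S = -2x_1^2 + 9/4x_1x_2^2 - x_1x_2 - 4x_1 + 1/2x_2^2 + 4x_2.
  reduce S modulo (f_1, f_2, f_3, h_4):
  remainder -81/16x_2^3 - 87/16x_2^2 + 61/4x_2 ≠ 0; add h_5 = -81/16x_2^3 - 87/16x_2^2 + 61/4x_2 to the basis.

S(f_2,f_3): lcm = x_1^2x_2. S = 2x_1^2 + 8/3x_1x_2^2 - 2/3x_1x_2 + 4x_1 + 1/2x_2^2 + 4x_2.
  reduce S modulo (f_1, f_2, f_3, h_4, h_5):
  remainder -41/18x_2^2 + 31/27x_2 ≠ 0; add h_6 = -41/18x_2^2 + 31/27x_2 to the basis.

S(f_1,h_4): lcm = x_1x_2. S = -2x_1 - 5/48x_2^3 + 13/6x_2^2 - 3x_2 - 4.
  reduce S modulo (f_1, f_2, f_3, h_4, h_5, h_6):
  remainder -150925/79704x_2 ≠ 0; add h_7 = -150925/79704x_2 to the basis.

The other S-polynomials (S(f_2,h_4), S(f_3,h_4), S(f_1,h_5), S(f_2,h_5), S(f_3,h_5), S(h_4,h_5), S(f_1,h_6), S(f_2,h_6), S(f_3,h_6), S(h_4,h_6), S(h_5,h_6), S(f_1,h_7), S(f_2,h_7), S(f_3,h_7), S(h_4,h_7), S(h_5,h_7), S(h_6,h_7)) all reduce to 0 modulo the current basis, so we have a Gröbner basis.
Inter-reduce: drop elements whose leading term is divisible by another's, tail-reduce, and make monic.
Reduced Gröbner basis: {x_1 + 2, x_2}.

Elimination: the polynomial x_2 lies in the elimination ideal for x_2, so x_2 ∈ {0}. For each such x_2, the remaining basis elements (now univariate) give the rest of the solution.
  x_2 = 0: the earlier basis element becomes x_1 + 2 = 0, giving x_1 = -2 — point (-2, 0).
A lex Gröbner basis triangularizes the system, enabling back-substitution.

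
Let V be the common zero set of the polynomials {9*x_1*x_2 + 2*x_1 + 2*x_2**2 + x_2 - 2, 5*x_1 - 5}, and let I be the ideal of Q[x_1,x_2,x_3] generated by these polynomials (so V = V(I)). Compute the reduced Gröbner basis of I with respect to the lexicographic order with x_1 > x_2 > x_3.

G = {x_1 - 1, x_2**2 + 5*x_2}

f_1 = 9*x_1*x_2 + 2*x_1 + 2*x_2**2 + x_2 - 2, LT = x_1*x_2.
f_2 = 5*x_1 - 5, LT = x_1.

S(f_1,f_2): lcm = x_1*x_2. S = 2/9*x_1 + 2/9*x_2**2 + 10/9*x_2 - 2/9.
  reduce S modulo (f_1, f_2):
  remainder 2/9*x_2**2 + 10/9*x_2 ≠ 0; add g_3 = 2/9*x_2**2 + 10/9*x_2 to the basis.

The other S-polynomials (S(f_1,g_3), S(f_2,g_3)) all reduce to 0 modulo the current basis, so we have a Gröbner basis.
Inter-reduce: drop elements whose leading term is divisible by another's, tail-reduce, and make monic.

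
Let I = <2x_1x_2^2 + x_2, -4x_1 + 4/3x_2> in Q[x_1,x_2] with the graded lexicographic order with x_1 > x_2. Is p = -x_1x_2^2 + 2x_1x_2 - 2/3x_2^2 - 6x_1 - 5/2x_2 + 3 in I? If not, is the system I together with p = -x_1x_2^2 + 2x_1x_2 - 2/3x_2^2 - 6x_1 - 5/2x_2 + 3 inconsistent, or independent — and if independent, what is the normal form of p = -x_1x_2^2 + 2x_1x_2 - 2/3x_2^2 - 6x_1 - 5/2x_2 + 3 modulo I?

Adjoining -x_1x_2^2 + 2x_1x_2 - 2/3x_2^2 - 6x_1 - 5/2x_2 + 3 makes the ideal the whole ring: the system is inconsistent.

First compute the reduced Gröbner basis of I by Buchberger's algorithm.
f_1 = 2x_1x_2^2 + x_2, LT = x_1x_2^2.
f_2 = -4x_1 + 4/3x_2, LT = x_1.

S(f_1,f_2): lcm = x_1x_2^2. S = 1/3x_2^3 + 1/2x_2.
  reduce S modulo (f_1, f_2):
  remainder 1/3x_2^3 + 1/2x_2 ≠ 0; add h_3 = 1/3x_2^3 + 1/2x_2 to the basis.

The other S-polynomials (S(f_1,h_3), S(f_2,h_3)) all reduce to 0 modulo the current basis, so we have a Gröbner basis.
Inter-reduce: drop elements whose leading term is divisible by another's, tail-reduce, and make monic.
Reduced Gröbner basis: {x_2^3 + 3/2x_2, x_1 - 1/3x_2}.
Label its elements g_1 = x_2^3 + 3/2x_2, g_2 = x_1 - 1/3x_2.

Reduce p = -x_1x_2^2 + 2x_1x_2 - 2/3x_2^2 - 6x_1 - 5/2x_2 + 3 modulo G:
  leading term x_1x_2^2: subtract (-x_2^2)·g_2 from -x_1x_2^2 + 2x_1x_2 - 2/3x_2^2 - 6x_1 - 5/2x_2 + 3 → -1/3x_2^3 + 2x_1x_2 - 2/3x_2^2 - 6x_1 - 5/2x_2 + 3
  leading term x_2^3: subtract (-1/3)·g_1 from -1/3x_2^3 + 2x_1x_2 - 2/3x_2^2 - 6x_1 - 5/2x_2 + 3 → 2x_1x_2 - 2/3x_2^2 - 6x_1 - 2x_2 + 3
  leading term x_1x_2: subtract (2x_2)·g_2 from 2x_1x_2 - 2/3x_2^2 - 6x_1 - 2x_2 + 3 → -6x_1 - 2x_2 + 3
  leading term x_1: subtract (-6)·g_2 from -6x_1 - 2x_2 + 3 → -4x_2 + 3
  leading term x_2: no divisor's leading term divides it; move -4x_2 to the remainder.
  leading term 1: no divisor's leading term divides it; move 3 to the remainder.
  normal form = -4x_2 + 3.
The normal form is nonzero, so p ∉ I. Since p minus its normal form lies in I, I + (p) = I + (r) where r = -4x_2 + 3; decide whether this ideal is the whole ring.
Run Buchberger on G together with r (pairs among the g_i already reduce to 0 since G is a Gröbner basis):
g_1 = x_2^3 + 3/2x_2, LT = x_2^3.
g_2 = x_1 - 1/3x_2, LT = x_1.
r = -4x_2 + 3, LT = x_2.

S(g_1,r): lcm = x_2^3. S = 3/4x_2^2 + 3/2x_2.
  reduce S modulo (g_1, g_2, r):
  remainder 99/64 ≠ 0; add m_4 = 99/64 to the basis.

The other S-polynomials (S(g_1,g_2), S(g_2,r), S(g_1,m_4), S(g_2,m_4), S(r,m_4)) all reduce to 0 modulo the current basis, so we have a Gröbner basis.
Inter-reduce: drop elements whose leading term is divisible by another's, tail-reduce, and make monic.
Reduced Gröbner basis: {1}.
The reduced Gröbner basis of I + (p) is {1}: the ideal is the whole ring, so the enlarged system has no common solution — adjoining p is inconsistent.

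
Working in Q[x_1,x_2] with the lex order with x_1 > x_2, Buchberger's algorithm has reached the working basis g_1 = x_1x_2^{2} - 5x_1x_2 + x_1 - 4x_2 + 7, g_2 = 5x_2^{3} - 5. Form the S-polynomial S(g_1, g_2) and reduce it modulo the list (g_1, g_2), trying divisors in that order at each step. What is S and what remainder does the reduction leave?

S(g_1, g_2) = -5x_1x_2^{2} + x_1x_2 + x_1 - 4x_2^{2} + 7x_2; remainder on division = -24x_1x_2 + 6x_1 - 4x_2^{2} - 13x_2 + 35.

lcm(LM(g_1), LM(g_2)) = x_1x_2^{3}.
S = (lcm/LT(g_1))·g_1 − (lcm/LT(g_2))·g_2 = -5x_1x_2^{2} + x_1x_2 + x_1 - 4x_2^{2} + 7x_2.
Reduce S modulo (g_1, g_2) in that order:
  leading term x_1x_2^{2}: subtract (-5)·g_1 from -5x_1x_2^{2} + x_1x_2 + x_1 - 4x_2^{2} + 7x_2 → -24x_1x_2 + 6x_1 - 4x_2^{2} - 13x_2 + 35
  leading term x_1x_2: no divisor's leading term divides it; move -24x_1x_2 to the remainder.
  leading term x_1: no divisor's leading term divides it; move 6x_1 to the remainder.
  leading term x_2^{2}: no divisor's leading term divides it; move -4x_2^{2} to the remainder.
  leading term x_2: no divisor's leading term divides it; move -13x_2 to the remainder.
  leading term 1: no divisor's leading term divides it; move 35 to the remainder.
The remainder -24x_1x_2 + 6x_1 - 4x_2^{2} - 13x_2 + 35 is nonzero, so it would be added as the next basis element.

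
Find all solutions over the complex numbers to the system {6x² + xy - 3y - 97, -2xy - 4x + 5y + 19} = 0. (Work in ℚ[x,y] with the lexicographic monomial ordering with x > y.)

{(4, 1), (-7/12 + sqrt(1333)/12, -115/2 - 3*sqrt(1333)/2), (-sqrt(1333)/12 - 7/12, -115/2 + 3*sqrt(1333)/2)}

Compute a lex Gröbner basis by Buchberger's algorithm.
f_1 = 6x² + xy - 3y - 97, LT = x².
f_2 = -2xy - 4x + 5y + 19, LT = xy.

S(f_1,f_2): lcm = x²y. S = -2x² + ⅙xy² + 5/2xy + 19/2x - ½y² - 97/6y.
  leading term x²: subtract (-⅓)·f_1 from -2x² + ⅙xy² + 5/2xy + 19/2x - ½y² - 97/6y → ⅙xy² + 17/6xy + 19/2x - ½y² - 103/6y - 97/3
  leading term xy²: subtract (-1/12y)·f_2 from ⅙xy² + 17/6xy + 19/2x - ½y² - 103/6y - 97/3 → 5/2xy + 19/2x - 1/12y² - 187/12y - 97/3
  leading term xy: subtract (-5/4)·f_2 from 5/2xy + 19/2x - 1/12y² - 187/12y - 97/3 → 9/2x - 1/12y² - 28/3y - 103/12
  leading term x: no divisor's leading term divides it; move 9/2x to the remainder.
  leading term y²: no divisor's leading term divides it; move -1/12y² to the remainder.
  leading term y: no divisor's leading term divides it; move -28/3y to the remainder.
  leading term 1: no divisor's leading term divides it; move -103/12 to the remainder.
  remainder 9/2x - 1/12y² - 28/3y - 103/12 ≠ 0; add h_3 = 9/2x - 1/12y² - 28/3y - 103/12 to the basis.

S(f_2,h_3): lcm = xy. S = 2x + 1/54y³ + 56/27y² - 16/27y - 19/2.
  leading term x: subtract (4/9)·h_3 from 2x + 1/54y³ + 56/27y² - 16/27y - 19/2 → 1/54y³ + 19/9y² + 32/9y - 307/54
  leading term y³: no divisor's leading term divides it; move 1/54y³ to the remainder.
  leading term y²: no divisor's leading term divides it; move 19/9y² to the remainder.
  leading term y: no divisor's leading term divides it; move 32/9y to the remainder.
  leading term 1: no divisor's leading term divides it; move -307/54 to the remainder.
  remainder 1/54y³ + 19/9y² + 32/9y - 307/54 ≠ 0; add h_4 = 1/54y³ + 19/9y² + 32/9y - 307/54 to the basis.

The other S-polynomials (S(f_1,h_3), S(f_1,h_4), S(f_2,h_4), S(h_3,h_4)) all reduce to 0 modulo the current basis, so we have a Gröbner basis.
Inter-reduce: drop elements whose leading term is divisible by another's, tail-reduce, and make monic.
Reduced Gröbner basis: {x - 1/54y² - 56/27y - 103/54, y³ + 114y² + 192y - 307}.

A lex Gröbner basis eliminates variables successively. Here y³ + 114y² + 192y - 307 depends only on y, with roots {1, -115/2 - 3*sqrt(1333)/2, -115/2 + 3*sqrt(1333)/2}; lifting each root through the earlier basis elements recovers the full solutions.
  y = 1: the earlier basis element becomes x - 4 = 0, giving x = 4 — point (4, 1).
  y = -115/2 - 3*sqrt(1333)/2: the earlier basis element becomes x - sqrt(1333)/12 + 7/12 = 0, giving x = -7/12 + sqrt(1333)/12 — point (-7/12 + sqrt(1333)/12, -115/2 - 3*sqrt(1333)/2).
  y = -115/2 + 3*sqrt(1333)/2: the earlier basis element becomes x + 7/12 + sqrt(1333)/12 = 0, giving x = -sqrt(1333)/12 - 7/12 — point (-sqrt(1333)/12 - 7/12, -115/2 + 3*sqrt(1333)/2).
Each listed point satisfies every original equation (direct substitution).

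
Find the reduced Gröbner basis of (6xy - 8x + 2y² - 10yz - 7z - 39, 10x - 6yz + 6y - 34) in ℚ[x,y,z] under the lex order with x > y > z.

f_1 = 6xy - 8x + 2y² - 10yz - 7z - 39, LT = xy.
f_2 = 10x - 6yz + 6y - 34, LT = x.

S(f_1,f_2): lcm = xy. S = -4/3x + ⅗y²z - 4/15y² - 5/3yz + 17/5y - 7/6z - 13/2.
  leading term x: subtract (-2/15)·f_2 from -4/3x + ⅗y²z - 4/15y² - 5/3yz + 17/5y - 7/6z - 13/2 → ⅗y²z - 4/15y² - 37/15yz + 21/5y - 7/6z - 331/30
  leading term y²z: no divisor's leading term divides it; move ⅗y²z to the remainder.
  leading term y²: no divisor's leading term divides it; move -4/15y² to the remainder.
  leading term yz: no divisor's leading term divides it; move -37/15yz to the remainder.
  leading term y: no divisor's leading term divides it; move 21/5y to the remainder.
  leading term z: no divisor's leading term divides it; move -7/6z to the remainder.
  leading term 1: no divisor's leading term divides it; move -331/30 to the remainder.
  remainder ⅗y²z - 4/15y² - 37/15yz + 21/5y - 7/6z - 331/30 ≠ 0; add g_3 = ⅗y²z - 4/15y² - 37/15yz + 21/5y - 7/6z - 331/30 to the basis.

The other S-polynomials (S(f_1,g_3), S(f_2,g_3)) all reduce to 0 modulo the current basis, so we have a Gröbner basis.
Inter-reduce: drop elements whose leading term is divisible by another's, tail-reduce, and make monic.

G = {x - ⅗yz + ⅗y - 17/5, y²z - 4/9y² - 37/9yz + 7y - 35/18z - 331/18}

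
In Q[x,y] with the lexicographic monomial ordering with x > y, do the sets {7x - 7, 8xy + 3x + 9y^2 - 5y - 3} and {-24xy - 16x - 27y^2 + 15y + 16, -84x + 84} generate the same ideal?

Yes, the ideals are equal.

Two ideals are equal iff their reduced Gröbner bases coincide (the reduced basis is unique for a fixed ordering).
Buchberger on the first generating set:
f_1 = 7x - 7, LT = x.
f_2 = 8xy + 3x + 9y^2 - 5y - 3, LT = xy.

S(f_1,f_2): lcm = xy. S = -3/8x - 9/8y^2 - 3/8y + 3/8.
  leading term x: subtract (-3/56)·f_1 from -3/8x - 9/8y^2 - 3/8y + 3/8 → -9/8y^2 - 3/8y
  leading term y^2: no divisor's leading term divides it; move -9/8y^2 to the remainder.
  leading term y: no divisor's leading term divides it; move -3/8y to the remainder.
  remainder -9/8y^2 - 3/8y ≠ 0; add g_3 = -9/8y^2 - 3/8y to the basis.

The other S-polynomials (S(f_1,g_3), S(f_2,g_3)) all reduce to 0 modulo the current basis, so we have a Gröbner basis.
Inter-reduce: drop elements whose leading term is divisible by another's, tail-reduce, and make monic.
Reduced Gröbner basis: {x - 1, y^2 + 1/3y}.

Buchberger on the second generating set:
h_1 = -24xy - 16x - 27y^2 + 15y + 16, LT = xy.
h_2 = -84x + 84, LT = x.

S(h_1,h_2): lcm = xy. S = 2/3x + 9/8y^2 + 3/8y - 2/3.
  leading term x: subtract (-1/126)·h_2 from 2/3x + 9/8y^2 + 3/8y - 2/3 → 9/8y^2 + 3/8y
  leading term y^2: no divisor's leading term divides it; move 9/8y^2 to the remainder.
  leading term y: no divisor's leading term divides it; move 3/8y to the remainder.
  remainder 9/8y^2 + 3/8y ≠ 0; add k_3 = 9/8y^2 + 3/8y to the basis.

The other S-polynomials (S(h_1,k_3), S(h_2,k_3)) all reduce to 0 modulo the current basis, so we have a Gröbner basis.
Inter-reduce: drop elements whose leading term is divisible by another's, tail-reduce, and make monic.
Reduced Gröbner basis: {x - 1, y^2 + 1/3y}.

Same reduced basis, so the two generating sets span the same ideal.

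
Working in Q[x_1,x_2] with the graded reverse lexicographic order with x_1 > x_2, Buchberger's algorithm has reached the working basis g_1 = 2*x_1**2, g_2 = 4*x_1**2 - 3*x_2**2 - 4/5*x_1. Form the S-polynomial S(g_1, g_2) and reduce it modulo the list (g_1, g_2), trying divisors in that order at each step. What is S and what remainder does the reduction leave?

lcm(LM(g_1), LM(g_2)) = x_1**2.
S = (lcm/LT(g_1))·g_1 − (lcm/LT(g_2))·g_2 = 3/4*x_2**2 + 1/5*x_1.
Reduce S modulo (g_1, g_2) in that order:
  leading term x_2**2: no divisor's leading term divides it; move 3/4*x_2**2 to the remainder.
  leading term x_1: no divisor's leading term divides it; move 1/5*x_1 to the remainder.
The remainder 3/4*x_2**2 + 1/5*x_1 is nonzero, so it would be added as the next basis element.

S(g_1, g_2) = 3/4*x_2**2 + 1/5*x_1; remainder on division = 3/4*x_2**2 + 1/5*x_1.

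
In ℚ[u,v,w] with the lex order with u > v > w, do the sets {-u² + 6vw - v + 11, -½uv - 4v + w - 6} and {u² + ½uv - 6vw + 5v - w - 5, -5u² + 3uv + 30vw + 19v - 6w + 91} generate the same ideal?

For a fixed monomial order, each ideal has a unique reduced Gröbner basis; comparing bases decides equality.
Buchberger on the first generating set:
f_1 = -u² + 6vw - v + 11, LT = u².
f_2 = -½uv - 4v + w - 6, LT = uv.

S(f_1,f_2): lcm = u²v. S = -8uv + 2uw - 12u - 6v²w + v² - 11v.
  reduce S modulo (f_1, f_2):
  remainder 2uw - 12u - 6v²w + v² + 53v - 16w + 96 ≠ 0; add g_3 = 2uw - 12u - 6v²w + v² + 53v - 16w + 96 to the basis.

S(f_2,g_3): lcm = uvw. S = 6uv + 3v³w - ½v³ - 53/2v² + 16vw - 48v - 2w² + 12w.
  reduce S modulo (f_1, f_2, g_3):
  remainder 3v³w - ½v³ - 53/2v² + 16vw - 96v - 2w² + 24w - 72 ≠ 0; add g_4 = 3v³w - ½v³ - 53/2v² + 16vw - 96v - 2w² + 24w - 72 to the basis.

The other S-polynomials (S(f_1,g_3), S(f_1,g_4), S(f_2,g_4), S(g_3,g_4)) all reduce to 0 modulo the current basis, so we have a Gröbner basis.
Inter-reduce: drop elements whose leading term is divisible by another's, tail-reduce, and make monic.
Reduced Gröbner basis: {u² - 6vw + v - 11, uv + 8v - 2w + 12, uw - 6u - 3v²w + ½v² + 53/2v - 8w + 48, v³w - ⅙v³ - 53/6v² + 16/3vw - 32v - ⅔w² + 8w - 24}.

Buchberger on the second generating set:
h_1 = u² + ½uv - 6vw + 5v - w - 5, LT = u².
h_2 = -5u² + 3uv + 30vw + 19v - 6w + 91, LT = u².

S(h_1,h_2): lcm = u². S = 11/10uv + 44/5v - 11/5w + 66/5.
  reduce S modulo (h_1, h_2):
  remainder 11/10uv + 44/5v - 11/5w + 66/5 ≠ 0; add k_3 = 11/10uv + 44/5v - 11/5w + 66/5 to the basis.

S(h_1,k_3): lcm = u²v. S = ½uv² - 8uv + 2uw - 12u - 6v²w + 5v² - vw - 5v.
  reduce S modulo (h_1, h_2, k_3):
  remainder 2uw - 12u - 6v²w + v² + 53v - 16w + 96 ≠ 0; add k_4 = 2uw - 12u - 6v²w + v² + 53v - 16w + 96 to the basis.

S(k_3,k_4): lcm = uvw. S = 6uv + 3v³w - ½v³ - 53/2v² + 16vw - 48v - 2w² + 12w.
  reduce S modulo (h_1, h_2, k_3, k_4):
  remainder 3v³w - ½v³ - 53/2v² + 16vw - 96v - 2w² + 24w - 72 ≠ 0; add k_5 = 3v³w - ½v³ - 53/2v² + 16vw - 96v - 2w² + 24w - 72 to the basis.

The other S-polynomials (S(h_2,k_3), S(h_1,k_4), S(h_2,k_4), S(h_1,k_5), S(h_2,k_5), S(k_3,k_5), S(k_4,k_5)) all reduce to 0 modulo the current basis, so we have a Gröbner basis.
Inter-reduce: drop elements whose leading term is divisible by another's, tail-reduce, and make monic.
Reduced Gröbner basis: {u² - 6vw + v - 11, uv + 8v - 2w + 12, uw - 6u - 3v²w + ½v² + 53/2v - 8w + 48, v³w - ⅙v³ - 53/6v² + 16/3vw - 32v - ⅔w² + 8w - 24}.

These coincide, so the ideals are equal.

Yes, the ideals are equal.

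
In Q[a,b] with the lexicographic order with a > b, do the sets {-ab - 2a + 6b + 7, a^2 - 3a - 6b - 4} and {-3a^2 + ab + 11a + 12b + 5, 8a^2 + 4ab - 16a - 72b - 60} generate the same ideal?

Two ideals are equal iff their reduced Gröbner bases coincide (the reduced basis is unique for a fixed ordering).
Buchberger on the first generating set:
f_1 = -ab - 2a + 6b + 7, LT = ab.
f_2 = a^2 - 3a - 6b - 4, LT = a^2.

S(f_1,f_2): lcm = a^2b. S = 2a^2 - 3ab - 7a + 6b^2 + 4b.
  leading term a^2: subtract (2)·f_2 from 2a^2 - 3ab - 7a + 6b^2 + 4b → -3ab - a + 6b^2 + 16b + 8
  leading term ab: subtract (3)·f_1 from -3ab - a + 6b^2 + 16b + 8 → 5a + 6b^2 - 2b - 13
  leading term a: no divisor's leading term divides it; move 5a to the remainder.
  leading term b^2: no divisor's leading term divides it; move 6b^2 to the remainder.
  leading term b: no divisor's leading term divides it; move -2b to the remainder.
  leading term 1: no divisor's leading term divides it; move -13 to the remainder.
  remainder 5a + 6b^2 - 2b - 13 ≠ 0; add g_3 = 5a + 6b^2 - 2b - 13 to the basis.

S(f_1,g_3): lcm = ab. S = 2a - 6/5b^3 + 2/5b^2 - 17/5b - 7.
  leading term a: subtract (2/5)·g_3 from 2a - 6/5b^3 + 2/5b^2 - 17/5b - 7 → -6/5b^3 - 2b^2 - 13/5b - 9/5
  leading term b^3: no divisor's leading term divides it; move -6/5b^3 to the remainder.
  leading term b^2: no divisor's leading term divides it; move -2b^2 to the remainder.
  leading term b: no divisor's leading term divides it; move -13/5b to the remainder.
  leading term 1: no divisor's leading term divides it; move -9/5 to the remainder.
  remainder -6/5b^3 - 2b^2 - 13/5b - 9/5 ≠ 0; add g_4 = -6/5b^3 - 2b^2 - 13/5b - 9/5 to the basis.

S(f_2,g_3): lcm = a^2. S = -6/5ab^2 + 2/5ab - 2/5a - 6b - 4.
  leading term ab^2: subtract (6/5b)·f_1 from -6/5ab^2 + 2/5ab - 2/5a - 6b - 4 → 14/5ab - 2/5a - 36/5b^2 - 72/5b - 4
  leading term ab: subtract (-14/5)·f_1 from 14/5ab - 2/5a - 36/5b^2 - 72/5b - 4 → -6a - 36/5b^2 + 12/5b + 78/5
  leading term a: subtract (-6/5)·g_3 from -6a - 36/5b^2 + 12/5b + 78/5 → 0
  remainder 0.

S(f_1,g_4): lcm = ab^3. S = 1/3ab^2 - 13/6ab - 3/2a - 6b^3 - 7b^2.
  leading term ab^2: subtract (-1/3b)·f_1 from 1/3ab^2 - 13/6ab - 3/2a - 6b^3 - 7b^2 → -17/6ab - 3/2a - 6b^3 - 5b^2 + 7/3b
  leading term ab: subtract (17/6)·f_1 from -17/6ab - 3/2a - 6b^3 - 5b^2 + 7/3b → 25/6a - 6b^3 - 5b^2 - 44/3b - 119/6
  leading term a: subtract (5/6)·g_3 from 25/6a - 6b^3 - 5b^2 - 44/3b - 119/6 → -6b^3 - 10b^2 - 13b - 9
  leading term b^3: subtract (5)·g_4 from -6b^3 - 10b^2 - 13b - 9 → 0
  remainder 0.

S(f_2,g_4): leading monomials are coprime, so the S-polynomial reduces to 0 (Buchberger's first criterion).
S(g_3,g_4): leading monomials are coprime, so the S-polynomial reduces to 0 (Buchberger's first criterion).
Every S-polynomial of the final basis reduces to 0, so we have a Gröbner basis.
Inter-reduce: drop elements whose leading term is divisible by another's, tail-reduce, and make monic.
Reduced Gröbner basis: {a + 6/5b^2 - 2/5b - 13/5, b^3 + 5/3b^2 + 13/6b + 3/2}.

Buchberger on the second generating set:
h_1 = -3a^2 + ab + 11a + 12b + 5, LT = a^2.
h_2 = 8a^2 + 4ab - 16a - 72b - 60, LT = a^2.

S(h_1,h_2): lcm = a^2. S = -5/6ab - 5/3a + 5b + 35/6.
  leading term ab: no divisor's leading term divides it; move -5/6ab to the remainder.
  leading term a: no divisor's leading term divides it; move -5/3a to the remainder.
  leading term b: no divisor's leading term divides it; move 5b to the remainder.
  leading term 1: no divisor's leading term divides it; move 35/6 to the remainder.
  remainder -5/6ab - 5/3a + 5b + 35/6 ≠ 0; add k_3 = -5/6ab - 5/3a + 5b + 35/6 to the basis.

S(h_1,k_3): lcm = a^2b. S = -2a^2 - 1/3ab^2 + 7/3ab + 7a - 4b^2 - 5/3b.
  leading term a^2: subtract (2/3)·h_1 from -2a^2 - 1/3ab^2 + 7/3ab + 7a - 4b^2 - 5/3b → -1/3ab^2 + 5/3ab - 1/3a - 4b^2 - 29/3b - 10/3
  leading term ab^2: subtract (2/5b)·k_3 from -1/3ab^2 + 5/3ab - 1/3a - 4b^2 - 29/3b - 10/3 → 7/3ab - 1/3a - 6b^2 - 12b - 10/3
  leading term ab: subtract (-14/5)·k_3 from 7/3ab - 1/3a - 6b^2 - 12b - 10/3 → -5a - 6b^2 + 2b + 13
  leading term a: no divisor's leading term divides it; move -5a to the remainder.
  leading term b^2: no divisor's leading term divides it; move -6b^2 to the remainder.
  leading term b: no divisor's leading term divides it; move 2b to the remainder.
  leading term 1: no divisor's leading term divides it; move 13 to the remainder.
  remainder -5a - 6b^2 + 2b + 13 ≠ 0; add k_4 = -5a - 6b^2 + 2b + 13 to the basis.

S(h_2,k_3): lcm = a^2b. S = -2a^2 + 1/2ab^2 + 4ab + 7a - 9b^2 - 15/2b.
  leading term a^2: subtract (2/3)·h_1 from -2a^2 + 1/2ab^2 + 4ab + 7a - 9b^2 - 15/2b → 1/2ab^2 + 10/3ab - 1/3a - 9b^2 - 31/2b - 10/3
  leading term ab^2: subtract (-3/5b)·k_3 from 1/2ab^2 + 10/3ab - 1/3a - 9b^2 - 31/2b - 10/3 → 7/3ab - 1/3a - 6b^2 - 12b - 10/3
  leading term ab: subtract (-14/5)·k_3 from 7/3ab - 1/3a - 6b^2 - 12b - 10/3 → -5a - 6b^2 + 2b + 13
  leading term a: subtract (1)·k_4 from -5a - 6b^2 + 2b + 13 → 0
  remainder 0.

S(h_1,k_4): lcm = a^2. S = -6/5ab^2 + 1/15ab - 16/15a - 4b - 5/3.
  leading term ab^2: subtract (36/25b)·k_3 from -6/5ab^2 + 1/15ab - 16/15a - 4b - 5/3 → 37/15ab - 16/15a - 36/5b^2 - 62/5b - 5/3
  leading term ab: subtract (-74/25)·k_3 from 37/15ab - 16/15a - 36/5b^2 - 62/5b - 5/3 → -6a - 36/5b^2 + 12/5b + 78/5
  leading term a: subtract (6/5)·k_4 from -6a - 36/5b^2 + 12/5b + 78/5 → 0
  remainder 0.

S(h_2,k_4): lcm = a^2. S = -6/5ab^2 + 9/10ab + 3/5a - 9b - 15/2.
  leading term ab^2: subtract (36/25b)·k_3 from -6/5ab^2 + 9/10ab + 3/5a - 9b - 15/2 → 33/10ab + 3/5a - 36/5b^2 - 87/5b - 15/2
  leading term ab: subtract (-99/25)·k_3 from 33/10ab + 3/5a - 36/5b^2 - 87/5b - 15/2 → -6a - 36/5b^2 + 12/5b + 78/5
  leading term a: subtract (6/5)·k_4 from -6a - 36/5b^2 + 12/5b + 78/5 → 0
  remainder 0.

S(k_3,k_4): lcm = ab. S = 2a - 6/5b^3 + 2/5b^2 - 17/5b - 7.
  leading term a: subtract (-2/5)·k_4 from 2a - 6/5b^3 + 2/5b^2 - 17/5b - 7 → -6/5b^3 - 2b^2 - 13/5b - 9/5
  leading term b^3: no divisor's leading term divides it; move -6/5b^3 to the remainder.
  leading term b^2: no divisor's leading term divides it; move -2b^2 to the remainder.
  leading term b: no divisor's leading term divides it; move -13/5b to the remainder.
  leading term 1: no divisor's leading term divides it; move -9/5 to the remainder.
  remainder -6/5b^3 - 2b^2 - 13/5b - 9/5 ≠ 0; add k_5 = -6/5b^3 - 2b^2 - 13/5b - 9/5 to the basis.

S(h_1,k_5): leading monomials are coprime, so the S-polynomial reduces to 0 (Buchberger's first criterion).
S(h_2,k_5): leading monomials are coprime, so the S-polynomial reduces to 0 (Buchberger's first criterion).
S(k_3,k_5): lcm = ab^3. S = 1/3ab^2 - 13/6ab - 3/2a - 6b^3 - 7b^2.
  leading term ab^2: subtract (-2/5b)·k_3 from 1/3ab^2 - 13/6ab - 3/2a - 6b^3 - 7b^2 → -17/6ab - 3/2a - 6b^3 - 5b^2 + 7/3b
  leading term ab: subtract (17/5)·k_3 from -17/6ab - 3/2a - 6b^3 - 5b^2 + 7/3b → 25/6a - 6b^3 - 5b^2 - 44/3b - 119/6
  leading term a: subtract (-5/6)·k_4 from 25/6a - 6b^3 - 5b^2 - 44/3b - 119/6 → -6b^3 - 10b^2 - 13b - 9
  leading term b^3: subtract (5)·k_5 from -6b^3 - 10b^2 - 13b - 9 → 0
  remainder 0.

S(k_4,k_5): leading monomials are coprime, so the S-polynomial reduces to 0 (Buchberger's first criterion).
Every S-polynomial of the final basis reduces to 0, so we have a Gröbner basis.
Inter-reduce: drop elements whose leading term is divisible by another's, tail-reduce, and make monic.
Reduced Gröbner basis: {a + 6/5b^2 - 2/5b - 13/5, b^3 + 5/3b^2 + 13/6b + 3/2}.

Same reduced basis, so the two generating sets span the same ideal.

Yes, the ideals are equal.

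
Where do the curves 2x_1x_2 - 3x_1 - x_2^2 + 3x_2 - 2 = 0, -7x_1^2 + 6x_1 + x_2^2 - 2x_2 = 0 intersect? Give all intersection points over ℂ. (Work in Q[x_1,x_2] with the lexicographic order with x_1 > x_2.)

Compute a lex Gröbner basis by Buchberger's algorithm.
f_1 = 2x_1x_2 - 3x_1 - x_2^2 + 3x_2 - 2, LT = x_1x_2.
f_2 = -7x_1^2 + 6x_1 + x_2^2 - 2x_2, LT = x_1^2.

S(f_1,f_2): lcm = x_1^2x_2. S = -3/2x_1^2 - 1/2x_1x_2^2 + 33/14x_1x_2 - x_1 + 1/7x_2^3 - 2/7x_2^2.
  leading term x_1^2: subtract (3/14)·f_2 from -3/2x_1^2 - 1/2x_1x_2^2 + 33/14x_1x_2 - x_1 + 1/7x_2^3 - 2/7x_2^2 → -1/2x_1x_2^2 + 33/14x_1x_2 - 16/7x_1 + 1/7x_2^3 - 1/2x_2^2 + 3/7x_2
  leading term x_1x_2^2: subtract (-1/4x_2)·f_1 from -1/2x_1x_2^2 + 33/14x_1x_2 - 16/7x_1 + 1/7x_2^3 - 1/2x_2^2 + 3/7x_2 → 45/28x_1x_2 - 16/7x_1 - 3/28x_2^3 + 1/4x_2^2 - 1/14x_2
  leading term x_1x_2: subtract (45/56)·f_1 from 45/28x_1x_2 - 16/7x_1 - 3/28x_2^3 + 1/4x_2^2 - 1/14x_2 → 1/8x_1 - 3/28x_2^3 + 59/56x_2^2 - 139/56x_2 + 45/28
  leading term x_1: no divisor's leading term divides it; move 1/8x_1 to the remainder.
  leading term x_2^3: no divisor's leading term divides it; move -3/28x_2^3 to the remainder.
  leading term x_2^2: no divisor's leading term divides it; move 59/56x_2^2 to the remainder.
  leading term x_2: no divisor's leading term divides it; move -139/56x_2 to the remainder.
  leading term 1: no divisor's leading term divides it; move 45/28 to the remainder.
  remainder 1/8x_1 - 3/28x_2^3 + 59/56x_2^2 - 139/56x_2 + 45/28 ≠ 0; add h_3 = 1/8x_1 - 3/28x_2^3 + 59/56x_2^2 - 139/56x_2 + 45/28 to the basis.

S(f_1,h_3): lcm = x_1x_2. S = -3/2x_1 + 6/7x_2^4 - 59/7x_2^3 + 271/14x_2^2 - 159/14x_2 - 1.
  leading term x_1: subtract (-12)·h_3 from -3/2x_1 + 6/7x_2^4 - 59/7x_2^3 + 271/14x_2^2 - 159/14x_2 - 1 → 6/7x_2^4 - 68/7x_2^3 + 32x_2^2 - 288/7x_2 + 128/7
  leading term x_2^4: no divisor's leading term divides it; move 6/7x_2^4 to the remainder.
  leading term x_2^3: no divisor's leading term divides it; move -68/7x_2^3 to the remainder.
  leading term x_2^2: no divisor's leading term divides it; move 32x_2^2 to the remainder.
  leading term x_2: no divisor's leading term divides it; move -288/7x_2 to the remainder.
  leading term 1: no divisor's leading term divides it; move 128/7 to the remainder.
  remainder 6/7x_2^4 - 68/7x_2^3 + 32x_2^2 - 288/7x_2 + 128/7 ≠ 0; add h_4 = 6/7x_2^4 - 68/7x_2^3 + 32x_2^2 - 288/7x_2 + 128/7 to the basis.

The other S-polynomials (S(f_2,h_3), S(f_1,h_4), S(f_2,h_4), S(h_3,h_4)) all reduce to 0 modulo the current basis, so we have a Gröbner basis.
Inter-reduce: drop elements whose leading term is divisible by another's, tail-reduce, and make monic.
Reduced Gröbner basis: {x_1 - 6/7x_2^3 + 59/7x_2^2 - 139/7x_2 + 90/7, x_2^4 - 34/3x_2^3 + 112/3x_2^2 - 48x_2 + 64/3}.

The lex basis is triangular: the last element involves only x_2. Solving x_2^4 - 34/3x_2^3 + 112/3x_2^2 - 48x_2 + 64/3 = 0 gives x_2 ∈ {4/3, 2, 4 - 2*sqrt(2), 2*sqrt(2) + 4}; substituting each value into the earlier elements determines the remaining variables.
  x_2 = 4/3: the earlier basis element becomes x_1 - 2/3 = 0, giving x_1 = 2/3 — point (2/3, 4/3).
  x_2 = 2: the earlier basis element becomes x_1 = 0, giving x_1 = 0 — point (0, 2).
  x_2 = 4 - 2*sqrt(2): the earlier basis element becomes x_1 - 10/7 + 6*sqrt(2)/7 = 0, giving x_1 = 10/7 - 6*sqrt(2)/7 — point (10/7 - 6*sqrt(2)/7, 4 - 2*sqrt(2)).
  x_2 = 2*sqrt(2) + 4: the earlier basis element becomes x_1 - 10/7 - 6*sqrt(2)/7 = 0, giving x_1 = 6*sqrt(2)/7 + 10/7 — point (6*sqrt(2)/7 + 10/7, 2*sqrt(2) + 4).
Each listed point satisfies every original equation (direct substitution).

{(2/3, 4/3), (0, 2), (10/7 - 6*sqrt(2)/7, 4 - 2*sqrt(2)), (6*sqrt(2)/7 + 10/7, 2*sqrt(2) + 4)}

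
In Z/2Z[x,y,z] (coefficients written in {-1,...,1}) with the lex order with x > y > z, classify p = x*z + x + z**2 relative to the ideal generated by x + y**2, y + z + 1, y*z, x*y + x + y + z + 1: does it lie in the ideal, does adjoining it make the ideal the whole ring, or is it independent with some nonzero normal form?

Adjoining x*z + x + z**2 makes the ideal the whole ring: the system is inconsistent.

First compute the reduced Gröbner basis of I by Buchberger's algorithm.
f_1 = x + y**2, LT = x.
f_2 = y + z + 1, LT = y.
f_3 = y*z, LT = y*z.
f_4 = x*y + x + y + z + 1, LT = x*y.

S(f_1,f_4): lcm = x*y. S = x + y**3 + y + z + 1.
  reduce S modulo (f_1, f_2, f_3, f_4):
  remainder z**3 + z ≠ 0; add h_5 = z**3 + z to the basis.

S(f_2,f_3): lcm = y*z. S = z**2 + z.
  reduce S modulo (f_1, f_2, f_3, f_4, h_5):
  remainder z**2 + z ≠ 0; add h_6 = z**2 + z to the basis.

The other S-polynomials (S(f_1,f_2), S(f_1,f_3), S(f_2,f_4), S(f_3,f_4), S(f_1,h_5), S(f_2,h_5), S(f_3,h_5), S(f_4,h_5), S(f_1,h_6), S(f_2,h_6), S(f_3,h_6), S(f_4,h_6), S(h_5,h_6)) all reduce to 0 modulo the current basis, so we have a Gröbner basis.
Inter-reduce: drop elements whose leading term is divisible by another's, tail-reduce, and make monic.
Reduced Gröbner basis: {x + z + 1, y + z + 1, z**2 + z}.
Label its elements g_1 = x + z + 1, g_2 = y + z + 1, g_3 = z**2 + z.

Reduce p = x*z + x + z**2 modulo G:
  leading term x*z: subtract (z)·g_1 from x*z + x + z**2 → x + z
  leading term x: subtract (1)·g_1 from x + z → 1
  leading term 1: no divisor's leading term divides it; move 1 to the remainder.
  normal form = 1.
The normal form is nonzero, so p ∉ I. Since p minus its normal form lies in I, I + (p) = I + (r) where r = 1; decide whether this ideal is the whole ring.
Here r = 1 is a nonzero constant, hence a unit: 1 ∈ I + (p), the Gröbner basis of I + (p) is {1}, and the enlarged system has no common solution — adjoining p is inconsistent.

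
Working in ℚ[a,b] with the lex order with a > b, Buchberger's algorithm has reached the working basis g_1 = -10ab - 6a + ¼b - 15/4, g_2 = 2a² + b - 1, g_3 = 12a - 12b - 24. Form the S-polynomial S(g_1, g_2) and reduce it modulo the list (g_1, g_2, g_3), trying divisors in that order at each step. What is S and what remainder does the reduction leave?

lcm(LM(g_1), LM(g_2)) = a²b.
S = (lcm/LT(g_1))·g_1 − (lcm/LT(g_2))·g_2 = ⅗a² - 1/40ab + ⅜a - ½b² + ½b.
Reduce S modulo (g_1, g_2, g_3) in that order:
  leading term a²: subtract (3/10)·g_2 from ⅗a² - 1/40ab + ⅜a - ½b² + ½b → -1/40ab + ⅜a - ½b² + ⅕b + 3/10
  leading term ab: subtract (1/400)·g_1 from -1/40ab + ⅜a - ½b² + ⅕b + 3/10 → 39/100a - ½b² + 319/1600b + 99/320
  leading term a: subtract (13/400)·g_3 from 39/100a - ½b² + 319/1600b + 99/320 → -½b² + 943/1600b + 1743/1600
  leading term b²: no divisor's leading term divides it; move -½b² to the remainder.
  leading term b: no divisor's leading term divides it; move 943/1600b to the remainder.
  leading term 1: no divisor's leading term divides it; move 1743/1600 to the remainder.
The remainder -½b² + 943/1600b + 1743/1600 is nonzero, so it would be added as the next basis element.
This is the inner loop of Buchberger's algorithm — each nonzero remainder becomes a new basis element.

S(g_1, g_2) = ⅗a² - 1/40ab + ⅜a - ½b² + ½b; remainder on division = -½b² + 943/1600b + 1743/1600.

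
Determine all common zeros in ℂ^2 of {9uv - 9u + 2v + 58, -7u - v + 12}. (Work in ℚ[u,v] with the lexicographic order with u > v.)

Compute a lex Gröbner basis by Buchberger's algorithm.
f_1 = 9uv - 9u + 2v + 58, LT = uv.
f_2 = -7u - v + 12, LT = u.

S(f_1,f_2): lcm = uv. S = -u - 1/7v² + 122/63v + 58/9.
  leading term u: subtract (1/7)·f_2 from -u - 1/7v² + 122/63v + 58/9 → -1/7v² + 131/63v + 298/63
  leading term v²: no divisor's leading term divides it; move -1/7v² to the remainder.
  leading term v: no divisor's leading term divides it; move 131/63v to the remainder.
  leading term 1: no divisor's leading term divides it; move 298/63 to the remainder.
  remainder -1/7v² + 131/63v + 298/63 ≠ 0; add h_3 = -1/7v² + 131/63v + 298/63 to the basis.

S(f_1,h_3): lcm = uv². S = 122/9uv + 298/9u + 2/9v² + 58/9v.
  leading term uv: subtract (122/81)·f_1 from 122/9uv + 298/9u + 2/9v² + 58/9v → 140/3u + 2/9v² + 278/81v - 7076/81
  leading term u: subtract (-20/3)·f_2 from 140/3u + 2/9v² + 278/81v - 7076/81 → 2/9v² - 262/81v - 596/81
  leading term v²: subtract (-14/9)·h_3 from 2/9v² - 262/81v - 596/81 → 0
  remainder 0.

S(f_2,h_3): leading monomials are coprime, so the S-polynomial reduces to 0 (Buchberger's first criterion).
Every S-polynomial of the final basis reduces to 0, so we have a Gröbner basis.
Inter-reduce: drop elements whose leading term is divisible by another's, tail-reduce, and make monic.
Reduced Gröbner basis: {u + 1/7v - 12/7, v² - 131/9v - 298/9}.

A lex Gröbner basis eliminates variables successively. Here v² - 131/9v - 298/9 depends only on v, with roots {-2, 149/9}; lifting each root through the earlier basis elements recovers the full solutions.
  v = -2: the earlier basis element becomes u - 2 = 0, giving u = 2 — point (2, -2).
  v = 149/9: the earlier basis element becomes u + 41/63 = 0, giving u = -41/63 — point (-41/63, 149/9).
Each listed point satisfies every original equation (direct substitution).

{(2, -2), (-41/63, 149/9)}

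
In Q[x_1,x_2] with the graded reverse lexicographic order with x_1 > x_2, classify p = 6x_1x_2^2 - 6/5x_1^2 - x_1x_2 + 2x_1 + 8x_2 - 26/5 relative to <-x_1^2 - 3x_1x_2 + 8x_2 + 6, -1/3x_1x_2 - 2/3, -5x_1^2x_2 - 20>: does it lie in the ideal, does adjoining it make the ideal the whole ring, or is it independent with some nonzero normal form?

6x_1x_2^2 - 6/5x_1^2 - x_1x_2 + 2x_1 + 8x_2 - 26/5 lies in I (it reduces to 0).

First compute the reduced Gröbner basis of I by Buchberger's algorithm.
f_1 = -x_1^2 - 3x_1x_2 + 8x_2 + 6, LT = x_1^2.
f_2 = -1/3x_1x_2 - 2/3, LT = x_1x_2.
f_3 = -5x_1^2x_2 - 20, LT = x_1^2x_2.

S(f_1,f_2): lcm = x_1^2x_2. S = 3x_1x_2^2 - 8x_2^2 - 2x_1 - 6x_2.
  leading term x_1x_2^2: subtract (-9x_2)·f_2 from 3x_1x_2^2 - 8x_2^2 - 2x_1 - 6x_2 → -8x_2^2 - 2x_1 - 12x_2
  leading term x_2^2: no divisor's leading term divides it; move -8x_2^2 to the remainder.
  leading term x_1: no divisor's leading term divides it; move -2x_1 to the remainder.
  leading term x_2: no divisor's leading term divides it; move -12x_2 to the remainder.
  remainder -8x_2^2 - 2x_1 - 12x_2 ≠ 0; add h_4 = -8x_2^2 - 2x_1 - 12x_2 to the basis.

S(f_1,f_3): lcm = x_1^2x_2. S = 3x_1x_2^2 - 8x_2^2 - 6x_2 - 4.
  leading term x_1x_2^2: subtract (-9x_2)·f_2 from 3x_1x_2^2 - 8x_2^2 - 6x_2 - 4 → -8x_2^2 - 12x_2 - 4
  leading term x_2^2: subtract (1)·h_4 from -8x_2^2 - 12x_2 - 4 → 2x_1 - 4
  leading term x_1: no divisor's leading term divides it; move 2x_1 to the remainder.
  leading term 1: no divisor's leading term divides it; move -4 to the remainder.
  remainder 2x_1 - 4 ≠ 0; add h_5 = 2x_1 - 4 to the basis.

S(f_3,h_4): lcm = x_1^2x_2^2. S = -1/4x_1^3 - 3/2x_1^2x_2 + 4x_2.
  leading term x_1^3: subtract (1/4x_1)·f_1 from -1/4x_1^3 - 3/2x_1^2x_2 + 4x_2 → -3/4x_1^2x_2 - 2x_1x_2 - 3/2x_1 + 4x_2
  leading term x_1^2x_2: subtract (3/4x_2)·f_1 from -3/4x_1^2x_2 - 2x_1x_2 - 3/2x_1 + 4x_2 → 9/4x_1x_2^2 - 2x_1x_2 - 6x_2^2 - 3/2x_1 - 1/2x_2
  leading term x_1x_2^2: subtract (-27/4x_2)·f_2 from 9/4x_1x_2^2 - 2x_1x_2 - 6x_2^2 - 3/2x_1 - 1/2x_2 → -2x_1x_2 - 6x_2^2 - 3/2x_1 - 5x_2
  leading term x_1x_2: subtract (6)·f_2 from -2x_1x_2 - 6x_2^2 - 3/2x_1 - 5x_2 → -6x_2^2 - 3/2x_1 - 5x_2 + 4
  leading term x_2^2: subtract (3/4)·h_4 from -6x_2^2 - 3/2x_1 - 5x_2 + 4 → 4x_2 + 4
  leading term x_2: no divisor's leading term divides it; move 4x_2 to the remainder.
  leading term 1: no divisor's leading term divides it; move 4 to the remainder.
  remainder 4x_2 + 4 ≠ 0; add h_6 = 4x_2 + 4 to the basis.

The other S-polynomials (S(f_2,f_3), S(f_1,h_4), S(f_2,h_4), S(f_1,h_5), S(f_2,h_5), S(f_3,h_5), S(h_4,h_5), S(f_1,h_6), S(f_2,h_6), S(f_3,h_6), S(h_4,h_6), S(h_5,h_6)) all reduce to 0 modulo the current basis, so we have a Gröbner basis.
Inter-reduce: drop elements whose leading term is divisible by another's, tail-reduce, and make monic.
Reduced Gröbner basis: {x_1 - 2, x_2 + 1}.
Label its elements g_1 = x_1 - 2, g_2 = x_2 + 1.

Reduce p = 6x_1x_2^2 - 6/5x_1^2 - x_1x_2 + 2x_1 + 8x_2 - 26/5 modulo G:
  leading term x_1x_2^2: subtract (6x_2^2)·g_1 from 6x_1x_2^2 - 6/5x_1^2 - x_1x_2 + 2x_1 + 8x_2 - 26/5 → -6/5x_1^2 - x_1x_2 + 12x_2^2 + 2x_1 + 8x_2 - 26/5
  leading term x_1^2: subtract (-6/5x_1)·g_1 from -6/5x_1^2 - x_1x_2 + 12x_2^2 + 2x_1 + 8x_2 - 26/5 → -x_1x_2 + 12x_2^2 - 2/5x_1 + 8x_2 - 26/5
  leading term x_1x_2: subtract (-x_2)·g_1 from -x_1x_2 + 12x_2^2 - 2/5x_1 + 8x_2 - 26/5 → 12x_2^2 - 2/5x_1 + 6x_2 - 26/5
  leading term x_2^2: subtract (12x_2)·g_2 from 12x_2^2 - 2/5x_1 + 6x_2 - 26/5 → -2/5x_1 - 6x_2 - 26/5
  leading term x_1: subtract (-2/5)·g_1 from -2/5x_1 - 6x_2 - 26/5 → -6x_2 - 6
  leading term x_2: subtract (-6)·g_2 from -6x_2 - 6 → 0
  normal form = 0.
Since the normal form is 0, p ∈ I.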